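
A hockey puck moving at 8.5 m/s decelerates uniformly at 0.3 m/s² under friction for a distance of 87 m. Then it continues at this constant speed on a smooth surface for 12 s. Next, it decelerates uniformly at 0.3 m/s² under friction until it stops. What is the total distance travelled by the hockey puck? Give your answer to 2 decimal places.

Phase 1 (decelerating): v₀ = 8.50 m/s, a = -0.3 m/s².
v² = v₀² + 2aΔx = 8.50² + 2·-0.3·87 = 20.1 → v = 4.48 m/s
t = (v − v₀)/a = (4.48 − 8.50)/-0.3 = 13.4 s

Phase 2 (constant speed): v₀ = 4.48 m/s, a = 0 m/s².
v = v₀ + at = 4.48 + (0)(12) = 4.48 m/s
Δx = v₀t + ½at² = 4.48·12 + 0.5·0·12² = 53.7 m

Phase 3 (decelerating): v₀ = 4.48 m/s, a = -0.3 m/s².
v = v₀ + at → t = (0 − 4.48) / -0.3 = 14.9 s
v² = v₀² + 2aΔx → Δx = (0² − 4.48²)/(2·-0.3) = 33.4 m
Total distance = 87.0 + 53.7 + 33.4 = 174 m

174.15 m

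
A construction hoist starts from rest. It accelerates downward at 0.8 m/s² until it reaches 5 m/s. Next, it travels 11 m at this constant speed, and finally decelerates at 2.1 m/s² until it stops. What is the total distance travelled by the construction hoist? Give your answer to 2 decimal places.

Phase 1 (accelerating): v₀ = 0 m/s, a = 0.8 m/s².
v = v₀ + at → t = (5 − 0) / 0.8 = 6.25 s
v² = v₀² + 2aΔx → Δx = (5² − 0²)/(2·0.8) = 15.6 m

Phase 2 (constant speed): v₀ = 5.00 m/s, a = 0 m/s².
Constant speed: t = d/v = 11/5.00 = 2.20 s

Phase 3 (decelerating): v₀ = 5.00 m/s, a = -2.1 m/s².
v = v₀ + at → t = (0 − 5.00) / -2.1 = 2.38 s
v² = v₀² + 2aΔx → Δx = (0² − 5.00²)/(2·-2.1) = 5.95 m
Total distance = 15.6 + 11.0 + 5.95 = 32.6 m

32.58 m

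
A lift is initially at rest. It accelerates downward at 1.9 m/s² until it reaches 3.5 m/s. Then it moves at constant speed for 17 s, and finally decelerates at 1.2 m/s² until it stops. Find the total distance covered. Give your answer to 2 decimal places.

Phase 1 (accelerating): v₀ = 0 m/s, a = 1.9 m/s².
v = v₀ + at → t = (3.5 − 0) / 1.9 = 1.84 s
v² = v₀² + 2aΔx → Δx = (3.5² − 0²)/(2·1.9) = 3.22 m

Phase 2 (constant speed): v₀ = 3.50 m/s, a = 0 m/s².
v = v₀ + at = 3.50 + (0)(17) = 3.50 m/s
Δx = v₀t + ½at² = 3.50·17 + 0.5·0·17² = 59.5 m

Phase 3 (decelerating): v₀ = 3.50 m/s, a = -1.2 m/s².
v = v₀ + at → t = (0 − 3.50) / -1.2 = 2.92 s
v² = v₀² + 2aΔx → Δx = (0² − 3.50²)/(2·-1.2) = 5.10 m
Total distance = 3.22 + 59.5 + 5.10 = 67.8 m

67.83 m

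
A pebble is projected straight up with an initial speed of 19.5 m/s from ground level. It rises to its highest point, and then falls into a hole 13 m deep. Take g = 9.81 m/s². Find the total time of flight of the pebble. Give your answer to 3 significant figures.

4.56 s

Phase 1 (rising): v₀ = 19.5 m/s, a = -9.81 m/s².
v = v₀ + at → t = (0 − 19.5) / -9.81 = 1.99 s
v² = v₀² + 2aΔx → Δx = (0² − 19.5²)/(2·-9.81) = 19.4 m

Phase 2 (falling): v₀ = 0 m/s, a = -9.81 m/s².
Falls 32.4 m from rest: t = √(2·32.4/9.81) = 2.57 s; v = g·t = 25.2 m/s.
Total time = 1.99 + 2.57 = 4.56 s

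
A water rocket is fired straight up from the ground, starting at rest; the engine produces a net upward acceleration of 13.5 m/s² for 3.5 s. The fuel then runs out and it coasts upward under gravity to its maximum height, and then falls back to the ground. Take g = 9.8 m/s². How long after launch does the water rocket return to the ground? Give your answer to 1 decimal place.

14.7 s

Phase 1 (powered ascent): v₀ = 0 m/s, a = 13.5 m/s².
v = v₀ + at = 0 + (13.5)(3.5) = 47.2 m/s
Δx = v₀t + ½at² = 0·3.5 + 0.5·13.5·3.5² = 82.7 m

Phase 2 (coasting upward): v₀ = 47.2 m/s, a = -9.8 m/s².
v = v₀ + at → t = (0 − 47.2) / -9.8 = 4.82 s
v² = v₀² + 2aΔx → Δx = (0² − 47.2²)/(2·-9.8) = 114 m

Phase 3 (free fall): v₀ = 0 m/s, a = -9.8 m/s².
Falls 197 m from rest: t = √(2·197/9.8) = 6.33 s; v = g·t = 62.1 m/s.
Total time = 3.50 + 4.82 + 6.33 = 14.7 s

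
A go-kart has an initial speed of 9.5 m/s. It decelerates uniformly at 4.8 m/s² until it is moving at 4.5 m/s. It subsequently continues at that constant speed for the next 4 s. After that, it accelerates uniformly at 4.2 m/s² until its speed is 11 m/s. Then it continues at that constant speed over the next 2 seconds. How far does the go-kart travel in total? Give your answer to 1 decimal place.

Phase 1 (decelerating): v₀ = 9.50 m/s, a = -4.8 m/s².
v = v₀ + at → t = (4.5 − 9.50) / -4.8 = 1.04 s
v² = v₀² + 2aΔx → Δx = (4.5² − 9.50²)/(2·-4.8) = 7.29 m

Phase 2 (constant speed): v₀ = 4.50 m/s, a = 0 m/s².
v = v₀ + at = 4.50 + (0)(4) = 4.50 m/s
Δx = v₀t + ½at² = 4.50·4 + 0.5·0·4² = 18.0 m

Phase 3 (accelerating): v₀ = 4.50 m/s, a = 4.2 m/s².
v = v₀ + at → t = (11 − 4.50) / 4.2 = 1.55 s
v² = v₀² + 2aΔx → Δx = (11² − 4.50²)/(2·4.2) = 12.0 m

Phase 4 (constant speed): v₀ = 11.0 m/s, a = 0 m/s².
v = v₀ + at = 11.0 + (0)(2) = 11.0 m/s
Δx = v₀t + ½at² = 11.0·2 + 0.5·0·2² = 22.0 m
Total distance = 7.29 + 18.0 + 12.0 + 22.0 = 59.3 m

59.3 m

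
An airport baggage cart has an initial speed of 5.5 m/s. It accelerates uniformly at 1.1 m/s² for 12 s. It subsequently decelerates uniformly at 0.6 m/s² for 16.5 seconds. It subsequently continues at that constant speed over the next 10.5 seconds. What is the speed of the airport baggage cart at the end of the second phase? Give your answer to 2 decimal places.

8.80 m/s

Phase 1 (accelerating): v₀ = 5.50 m/s, a = 1.1 m/s².
v = v₀ + at = 5.50 + (1.1)(12) = 18.7 m/s
Δx = v₀t + ½at² = 5.50·12 + 0.5·1.1·12² = 145 m

Phase 2 (decelerating): v₀ = 18.7 m/s, a = -0.6 m/s².
v = v₀ + at = 18.7 + (-0.6)(16.5) = 8.80 m/s
Δx = v₀t + ½at² = 18.7·16.5 + 0.5·-0.6·16.5² = 227 m
Speed at end of phase 2 = 8.80 m/s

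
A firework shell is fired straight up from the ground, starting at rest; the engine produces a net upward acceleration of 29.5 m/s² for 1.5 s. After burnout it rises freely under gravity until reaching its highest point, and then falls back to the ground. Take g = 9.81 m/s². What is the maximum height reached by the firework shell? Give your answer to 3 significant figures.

Phase 1 (powered ascent): v₀ = 0 m/s, a = 29.5 m/s².
v = v₀ + at = 0 + (29.5)(1.5) = 44.2 m/s
Δx = v₀t + ½at² = 0·1.5 + 0.5·29.5·1.5² = 33.2 m

Phase 2 (coasting upward): v₀ = 44.2 m/s, a = -9.81 m/s².
v = v₀ + at → t = (0 − 44.2) / -9.81 = 4.51 s
v² = v₀² + 2aΔx → Δx = (0² − 44.2²)/(2·-9.81) = 99.8 m
Maximum height = 33.2 + 99.8 = 133 m

133 m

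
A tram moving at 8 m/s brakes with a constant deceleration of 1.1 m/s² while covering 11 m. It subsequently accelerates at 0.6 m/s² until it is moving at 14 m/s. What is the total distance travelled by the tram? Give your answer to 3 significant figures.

Phase 1 (decelerating): v₀ = 8.00 m/s, a = -1.1 m/s².
v² = v₀² + 2aΔx = 8.00² + 2·-1.1·11 = 39.8 → v = 6.31 m/s
t = (v − v₀)/a = (6.31 − 8.00)/-1.1 = 1.54 s

Phase 2 (accelerating): v₀ = 6.31 m/s, a = 0.6 m/s².
v = v₀ + at → t = (14 − 6.31) / 0.6 = 12.8 s
v² = v₀² + 2aΔx → Δx = (14² − 6.31²)/(2·0.6) = 130 m
Total distance = 11.0 + 130 = 141 m

141 m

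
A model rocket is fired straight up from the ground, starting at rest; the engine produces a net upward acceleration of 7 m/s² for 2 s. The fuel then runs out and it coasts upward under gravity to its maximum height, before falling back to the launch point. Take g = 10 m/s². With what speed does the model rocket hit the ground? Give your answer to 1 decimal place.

21.8 m/s

Phase 1 (powered ascent): v₀ = 0 m/s, a = 7 m/s².
v = v₀ + at = 0 + (7)(2) = 14.0 m/s
Δx = v₀t + ½at² = 0·2 + 0.5·7·2² = 14.0 m

Phase 2 (coasting upward): v₀ = 14.0 m/s, a = -10 m/s².
v = v₀ + at → t = (0 − 14.0) / -10 = 1.40 s
v² = v₀² + 2aΔx → Δx = (0² − 14.0²)/(2·-10) = 9.80 m

Phase 3 (free fall): v₀ = 0 m/s, a = -10 m/s².
Falls 23.8 m from rest: t = √(2·23.8/10) = 2.18 s; v = g·t = 21.8 m/s.
Impact speed = 21.8 m/s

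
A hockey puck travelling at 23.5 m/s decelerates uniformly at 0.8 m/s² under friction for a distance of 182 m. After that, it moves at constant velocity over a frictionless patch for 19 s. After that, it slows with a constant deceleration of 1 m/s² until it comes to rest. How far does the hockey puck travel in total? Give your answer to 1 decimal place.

Phase 1 (decelerating): v₀ = 23.5 m/s, a = -0.8 m/s².
v² = v₀² + 2aΔx = 23.5² + 2·-0.8·182 = 261 → v = 16.2 m/s
t = (v − v₀)/a = (16.2 − 23.5)/-0.8 = 9.18 s

Phase 2 (constant speed): v₀ = 16.2 m/s, a = 0 m/s².
v = v₀ + at = 16.2 + (0)(19) = 16.2 m/s
Δx = v₀t + ½at² = 16.2·19 + 0.5·0·19² = 307 m

Phase 3 (decelerating): v₀ = 16.2 m/s, a = -1 m/s².
v = v₀ + at → t = (0 − 16.2) / -1 = 16.2 s
v² = v₀² + 2aΔx → Δx = (0² − 16.2²)/(2·-1) = 131 m
Total distance = 182 + 307 + 131 = 620 m

619.5 m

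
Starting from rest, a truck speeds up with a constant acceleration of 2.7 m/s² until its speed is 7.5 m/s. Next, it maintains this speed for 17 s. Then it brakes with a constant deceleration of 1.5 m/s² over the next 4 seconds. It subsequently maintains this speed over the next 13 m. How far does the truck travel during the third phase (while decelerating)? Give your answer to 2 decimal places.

18.00 m

Phase 1 (accelerating): v₀ = 0 m/s, a = 2.7 m/s².
v = v₀ + at → t = (7.5 − 0) / 2.7 = 2.78 s
v² = v₀² + 2aΔx → Δx = (7.5² − 0²)/(2·2.7) = 10.4 m

Phase 2 (constant speed): v₀ = 7.50 m/s, a = 0 m/s².
v = v₀ + at = 7.50 + (0)(17) = 7.50 m/s
Δx = v₀t + ½at² = 7.50·17 + 0.5·0·17² = 128 m

Phase 3 (decelerating): v₀ = 7.50 m/s, a = -1.5 m/s².
v = v₀ + at = 7.50 + (-1.5)(4) = 1.50 m/s
Δx = v₀t + ½at² = 7.50·4 + 0.5·-1.5·4² = 18.0 m
Distance in phase 3 = 18.0 m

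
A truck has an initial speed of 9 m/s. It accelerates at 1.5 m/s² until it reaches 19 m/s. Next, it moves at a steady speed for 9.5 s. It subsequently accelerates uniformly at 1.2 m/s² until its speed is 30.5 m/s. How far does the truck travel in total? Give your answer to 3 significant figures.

511 m

Phase 1 (accelerating): v₀ = 9.00 m/s, a = 1.5 m/s².
v = v₀ + at → t = (19 − 9.00) / 1.5 = 6.67 s
v² = v₀² + 2aΔx → Δx = (19² − 9.00²)/(2·1.5) = 93.3 m

Phase 2 (constant speed): v₀ = 19.0 m/s, a = 0 m/s².
v = v₀ + at = 19.0 + (0)(9.5) = 19.0 m/s
Δx = v₀t + ½at² = 19.0·9.5 + 0.5·0·9.5² = 180 m

Phase 3 (accelerating): v₀ = 19.0 m/s, a = 1.2 m/s².
v = v₀ + at → t = (30.5 − 19.0) / 1.2 = 9.58 s
v² = v₀² + 2aΔx → Δx = (30.5² − 19.0²)/(2·1.2) = 237 m
Total distance = 93.3 + 180 + 237 = 511 m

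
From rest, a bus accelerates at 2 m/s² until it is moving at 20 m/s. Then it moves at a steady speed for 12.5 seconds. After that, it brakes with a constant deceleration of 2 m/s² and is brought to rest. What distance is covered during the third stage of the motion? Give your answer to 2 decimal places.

Phase 1 (accelerating): v₀ = 0 m/s, a = 2 m/s².
v = v₀ + at → t = (20 − 0) / 2 = 10.0 s
v² = v₀² + 2aΔx → Δx = (20² − 0²)/(2·2) = 100 m

Phase 2 (constant speed): v₀ = 20.0 m/s, a = 0 m/s².
v = v₀ + at = 20.0 + (0)(12.5) = 20.0 m/s
Δx = v₀t + ½at² = 20.0·12.5 + 0.5·0·12.5² = 250 m

Phase 3 (decelerating): v₀ = 20.0 m/s, a = -2 m/s².
v = v₀ + at → t = (0 − 20.0) / -2 = 10.0 s
v² = v₀² + 2aΔx → Δx = (0² − 20.0²)/(2·-2) = 100 m
Distance in phase 3 = 100 m

100.00 m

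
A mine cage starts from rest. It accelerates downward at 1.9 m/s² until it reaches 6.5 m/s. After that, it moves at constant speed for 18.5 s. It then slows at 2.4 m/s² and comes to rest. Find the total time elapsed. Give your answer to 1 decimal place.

Phase 1 (accelerating): v₀ = 0 m/s, a = 1.9 m/s².
v = v₀ + at → t = (6.5 − 0) / 1.9 = 3.42 s
v² = v₀² + 2aΔx → Δx = (6.5² − 0²)/(2·1.9) = 11.1 m

Phase 2 (constant speed): v₀ = 6.50 m/s, a = 0 m/s².
v = v₀ + at = 6.50 + (0)(18.5) = 6.50 m/s
Δx = v₀t + ½at² = 6.50·18.5 + 0.5·0·18.5² = 120 m

Phase 3 (decelerating): v₀ = 6.50 m/s, a = -2.4 m/s².
v = v₀ + at → t = (0 − 6.50) / -2.4 = 2.71 s
v² = v₀² + 2aΔx → Δx = (0² − 6.50²)/(2·-2.4) = 8.80 m
Total time = 3.42 + 18.5 + 2.71 = 24.6 s

24.6 s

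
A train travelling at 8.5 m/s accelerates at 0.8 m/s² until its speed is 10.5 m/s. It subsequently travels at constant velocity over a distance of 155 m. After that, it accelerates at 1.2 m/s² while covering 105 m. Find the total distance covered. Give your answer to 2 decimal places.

Phase 1 (accelerating): v₀ = 8.50 m/s, a = 0.8 m/s².
v = v₀ + at → t = (10.5 − 8.50) / 0.8 = 2.50 s
v² = v₀² + 2aΔx → Δx = (10.5² − 8.50²)/(2·0.8) = 23.8 m

Phase 2 (constant speed): v₀ = 10.5 m/s, a = 0 m/s².
Constant speed: t = d/v = 155/10.5 = 14.8 s

Phase 3 (accelerating): v₀ = 10.5 m/s, a = 1.2 m/s².
v² = v₀² + 2aΔx = 10.5² + 2·1.2·105 = 362 → v = 19.0 m/s
t = (v − v₀)/a = (19.0 − 10.5)/1.2 = 7.11 s
Total distance = 23.8 + 155 + 105 = 284 m

283.75 m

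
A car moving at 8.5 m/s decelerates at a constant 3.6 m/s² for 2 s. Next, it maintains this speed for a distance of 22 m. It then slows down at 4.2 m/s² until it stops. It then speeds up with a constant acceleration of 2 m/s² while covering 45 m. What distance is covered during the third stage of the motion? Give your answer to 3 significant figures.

Phase 1 (decelerating): v₀ = 8.50 m/s, a = -3.6 m/s².
v = v₀ + at = 8.50 + (-3.6)(2) = 1.30 m/s
Δx = v₀t + ½at² = 8.50·2 + 0.5·-3.6·2² = 9.80 m

Phase 2 (constant speed): v₀ = 1.30 m/s, a = 0 m/s².
Constant speed: t = d/v = 22/1.30 = 16.9 s

Phase 3 (decelerating): v₀ = 1.30 m/s, a = -4.2 m/s².
v = v₀ + at → t = (0 − 1.30) / -4.2 = 0.310 s
v² = v₀² + 2aΔx → Δx = (0² − 1.30²)/(2·-4.2) = 0.201 m
Distance in phase 3 = 0.201 m

0.201 m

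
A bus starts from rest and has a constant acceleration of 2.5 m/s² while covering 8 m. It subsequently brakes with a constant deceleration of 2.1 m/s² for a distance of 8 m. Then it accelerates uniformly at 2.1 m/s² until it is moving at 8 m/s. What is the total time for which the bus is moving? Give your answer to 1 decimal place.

Phase 1 (accelerating): v₀ = 0 m/s, a = 2.5 m/s².
v² = v₀² + 2aΔx = 0² + 2·2.5·8 = 40.0 → v = 6.32 m/s
t = (v − v₀)/a = (6.32 − 0)/2.5 = 2.53 s

Phase 2 (decelerating): v₀ = 6.32 m/s, a = -2.1 m/s².
v² = v₀² + 2aΔx = 6.32² + 2·-2.1·8 = 6.40 → v = 2.53 m/s
t = (v − v₀)/a = (2.53 − 6.32)/-2.1 = 1.81 s

Phase 3 (accelerating): v₀ = 2.53 m/s, a = 2.1 m/s².
v = v₀ + at → t = (8 − 2.53) / 2.1 = 2.60 s
v² = v₀² + 2aΔx → Δx = (8² − 2.53²)/(2·2.1) = 13.7 m
Total time = 2.53 + 1.81 + 2.60 = 6.94 s

6.9 s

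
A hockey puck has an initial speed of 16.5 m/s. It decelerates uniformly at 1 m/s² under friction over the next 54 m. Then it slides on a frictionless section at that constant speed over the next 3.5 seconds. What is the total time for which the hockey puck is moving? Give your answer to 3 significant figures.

7.18 s

Phase 1 (decelerating): v₀ = 16.5 m/s, a = -1 m/s².
v² = v₀² + 2aΔx = 16.5² + 2·-1·54 = 164 → v = 12.8 m/s
t = (v − v₀)/a = (12.8 − 16.5)/-1 = 3.68 s

Phase 2 (constant speed): v₀ = 12.8 m/s, a = 0 m/s².
v = v₀ + at = 12.8 + (0)(3.5) = 12.8 m/s
Δx = v₀t + ½at² = 12.8·3.5 + 0.5·0·3.5² = 44.9 m
Total time = 3.68 + 3.50 = 7.18 s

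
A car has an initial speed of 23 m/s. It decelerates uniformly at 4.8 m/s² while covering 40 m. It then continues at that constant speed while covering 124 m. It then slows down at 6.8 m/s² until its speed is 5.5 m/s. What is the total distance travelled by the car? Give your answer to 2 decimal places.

172.44 m

Phase 1 (decelerating): v₀ = 23.0 m/s, a = -4.8 m/s².
v² = v₀² + 2aΔx = 23.0² + 2·-4.8·40 = 145 → v = 12.0 m/s
t = (v − v₀)/a = (12.0 − 23.0)/-4.8 = 2.28 s

Phase 2 (constant speed): v₀ = 12.0 m/s, a = 0 m/s².
Constant speed: t = d/v = 124/12.0 = 10.3 s

Phase 3 (decelerating): v₀ = 12.0 m/s, a = -6.8 m/s².
v = v₀ + at → t = (5.5 − 12.0) / -6.8 = 0.962 s
v² = v₀² + 2aΔx → Δx = (5.5² − 12.0²)/(2·-6.8) = 8.44 m
Total distance = 40.0 + 124 + 8.44 = 172 m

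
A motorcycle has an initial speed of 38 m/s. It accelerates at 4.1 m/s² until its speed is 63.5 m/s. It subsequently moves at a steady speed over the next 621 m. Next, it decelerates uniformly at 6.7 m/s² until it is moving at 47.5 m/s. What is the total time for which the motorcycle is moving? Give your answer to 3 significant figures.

Phase 1 (accelerating): v₀ = 38.0 m/s, a = 4.1 m/s².
v = v₀ + at → t = (63.5 − 38.0) / 4.1 = 6.22 s
v² = v₀² + 2aΔx → Δx = (63.5² − 38.0²)/(2·4.1) = 316 m

Phase 2 (constant speed): v₀ = 63.5 m/s, a = 0 m/s².
Constant speed: t = d/v = 621/63.5 = 9.78 s

Phase 3 (decelerating): v₀ = 63.5 m/s, a = -6.7 m/s².
v = v₀ + at → t = (47.5 − 63.5) / -6.7 = 2.39 s
v² = v₀² + 2aΔx → Δx = (47.5² − 63.5²)/(2·-6.7) = 133 m
Total time = 6.22 + 9.78 + 2.39 = 18.4 s

18.4 s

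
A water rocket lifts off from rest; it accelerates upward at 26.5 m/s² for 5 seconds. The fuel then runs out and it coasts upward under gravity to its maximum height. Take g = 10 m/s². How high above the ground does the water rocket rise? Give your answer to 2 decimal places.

1209.06 m

Phase 1 (powered ascent): v₀ = 0 m/s, a = 26.5 m/s².
v = v₀ + at = 0 + (26.5)(5) = 132 m/s
Δx = v₀t + ½at² = 0·5 + 0.5·26.5·5² = 331 m

Phase 2 (coasting upward): v₀ = 132 m/s, a = -10 m/s².
v = v₀ + at → t = (0 − 132) / -10 = 13.2 s
v² = v₀² + 2aΔx → Δx = (0² − 132²)/(2·-10) = 878 m
Maximum height = 331 + 878 = 1210 m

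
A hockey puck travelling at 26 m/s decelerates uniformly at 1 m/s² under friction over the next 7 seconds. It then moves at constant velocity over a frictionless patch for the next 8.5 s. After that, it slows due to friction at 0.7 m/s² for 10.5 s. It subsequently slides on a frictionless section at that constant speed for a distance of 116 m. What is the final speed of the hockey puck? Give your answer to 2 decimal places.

11.65 m/s

Phase 1 (decelerating): v₀ = 26.0 m/s, a = -1 m/s².
v = v₀ + at = 26.0 + (-1)(7) = 19.0 m/s
Δx = v₀t + ½at² = 26.0·7 + 0.5·-1·7² = 158 m

Phase 2 (constant speed): v₀ = 19.0 m/s, a = 0 m/s².
v = v₀ + at = 19.0 + (0)(8.5) = 19.0 m/s
Δx = v₀t + ½at² = 19.0·8.5 + 0.5·0·8.5² = 162 m

Phase 3 (decelerating): v₀ = 19.0 m/s, a = -0.7 m/s².
v = v₀ + at = 19.0 + (-0.7)(10.5) = 11.7 m/s
Δx = v₀t + ½at² = 19.0·10.5 + 0.5·-0.7·10.5² = 161 m

Phase 4 (constant speed): v₀ = 11.7 m/s, a = 0 m/s².
Constant speed: t = d/v = 116/11.7 = 9.96 s
Final speed = 11.7 m/s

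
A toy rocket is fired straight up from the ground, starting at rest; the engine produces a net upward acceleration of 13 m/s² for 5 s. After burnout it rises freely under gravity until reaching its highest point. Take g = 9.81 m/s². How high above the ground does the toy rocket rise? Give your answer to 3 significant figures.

Phase 1 (powered ascent): v₀ = 0 m/s, a = 13 m/s².
v = v₀ + at = 0 + (13)(5) = 65.0 m/s
Δx = v₀t + ½at² = 0·5 + 0.5·13·5² = 162 m

Phase 2 (coasting upward): v₀ = 65.0 m/s, a = -9.81 m/s².
v = v₀ + at → t = (0 − 65.0) / -9.81 = 6.63 s
v² = v₀² + 2aΔx → Δx = (0² − 65.0²)/(2·-9.81) = 215 m
Maximum height = 162 + 215 = 378 m

378 m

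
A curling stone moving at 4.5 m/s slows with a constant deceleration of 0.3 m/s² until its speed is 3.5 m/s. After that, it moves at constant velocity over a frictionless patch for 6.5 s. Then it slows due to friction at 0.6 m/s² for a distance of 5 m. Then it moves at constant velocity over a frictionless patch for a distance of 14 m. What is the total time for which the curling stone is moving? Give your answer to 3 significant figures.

17.1 s

Phase 1 (decelerating): v₀ = 4.50 m/s, a = -0.3 m/s².
v = v₀ + at → t = (3.5 − 4.50) / -0.3 = 3.33 s
v² = v₀² + 2aΔx → Δx = (3.5² − 4.50²)/(2·-0.3) = 13.3 m

Phase 2 (constant speed): v₀ = 3.50 m/s, a = 0 m/s².
v = v₀ + at = 3.50 + (0)(6.5) = 3.50 m/s
Δx = v₀t + ½at² = 3.50·6.5 + 0.5·0·6.5² = 22.8 m

Phase 3 (decelerating): v₀ = 3.50 m/s, a = -0.6 m/s².
v² = v₀² + 2aΔx = 3.50² + 2·-0.6·5 = 6.25 → v = 2.50 m/s
t = (v − v₀)/a = (2.50 − 3.50)/-0.6 = 1.67 s

Phase 4 (constant speed): v₀ = 2.50 m/s, a = 0 m/s².
Constant speed: t = d/v = 14/2.50 = 5.60 s
Total time = 3.33 + 6.50 + 1.67 + 5.60 = 17.1 s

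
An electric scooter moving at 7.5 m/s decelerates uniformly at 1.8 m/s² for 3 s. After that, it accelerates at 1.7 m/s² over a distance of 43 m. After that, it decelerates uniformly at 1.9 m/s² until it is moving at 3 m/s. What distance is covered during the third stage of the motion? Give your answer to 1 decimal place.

Phase 1 (decelerating): v₀ = 7.50 m/s, a = -1.8 m/s².
v = v₀ + at = 7.50 + (-1.8)(3) = 2.10 m/s
Δx = v₀t + ½at² = 7.50·3 + 0.5·-1.8·3² = 14.4 m

Phase 2 (accelerating): v₀ = 2.10 m/s, a = 1.7 m/s².
v² = v₀² + 2aΔx = 2.10² + 2·1.7·43 = 151 → v = 12.3 m/s
t = (v − v₀)/a = (12.3 − 2.10)/1.7 = 5.98 s

Phase 3 (decelerating): v₀ = 12.3 m/s, a = -1.9 m/s².
v = v₀ + at → t = (3 − 12.3) / -1.9 = 4.88 s
v² = v₀² + 2aΔx → Δx = (3² − 12.3²)/(2·-1.9) = 37.3 m
Distance in phase 3 = 37.3 m

37.3 m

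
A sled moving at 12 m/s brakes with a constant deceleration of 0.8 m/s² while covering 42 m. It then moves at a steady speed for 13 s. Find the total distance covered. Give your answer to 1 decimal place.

Phase 1 (decelerating): v₀ = 12.0 m/s, a = -0.8 m/s².
v² = v₀² + 2aΔx = 12.0² + 2·-0.8·42 = 76.8 → v = 8.76 m/s
t = (v − v₀)/a = (8.76 − 12.0)/-0.8 = 4.05 s

Phase 2 (constant speed): v₀ = 8.76 m/s, a = 0 m/s².
v = v₀ + at = 8.76 + (0)(13) = 8.76 m/s
Δx = v₀t + ½at² = 8.76·13 + 0.5·0·13² = 114 m
Total distance = 42.0 + 114 = 156 m

155.9 m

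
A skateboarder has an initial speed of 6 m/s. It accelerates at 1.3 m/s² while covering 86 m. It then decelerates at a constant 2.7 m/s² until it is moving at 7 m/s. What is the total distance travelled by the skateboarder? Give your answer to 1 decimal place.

125.0 m

Phase 1 (accelerating): v₀ = 6.00 m/s, a = 1.3 m/s².
v² = v₀² + 2aΔx = 6.00² + 2·1.3·86 = 260 → v = 16.1 m/s
t = (v − v₀)/a = (16.1 − 6.00)/1.3 = 7.78 s

Phase 2 (decelerating): v₀ = 16.1 m/s, a = -2.7 m/s².
v = v₀ + at → t = (7 − 16.1) / -2.7 = 3.37 s
v² = v₀² + 2aΔx → Δx = (7² − 16.1²)/(2·-2.7) = 39.0 m
Total distance = 86.0 + 39.0 = 125 m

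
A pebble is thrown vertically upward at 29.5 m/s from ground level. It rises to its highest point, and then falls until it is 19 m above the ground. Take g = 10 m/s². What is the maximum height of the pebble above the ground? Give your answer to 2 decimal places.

43.51 m

Phase 1 (rising): v₀ = 29.5 m/s, a = -10 m/s².
v = v₀ + at → t = (0 − 29.5) / -10 = 2.95 s
v² = v₀² + 2aΔx → Δx = (0² − 29.5²)/(2·-10) = 43.5 m
Maximum height = 43.5 m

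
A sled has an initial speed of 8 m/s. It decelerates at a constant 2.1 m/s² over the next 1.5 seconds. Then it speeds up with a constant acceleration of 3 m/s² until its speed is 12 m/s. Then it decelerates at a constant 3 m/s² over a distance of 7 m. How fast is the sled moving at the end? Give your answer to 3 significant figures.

10.1 m/s

Phase 1 (decelerating): v₀ = 8.00 m/s, a = -2.1 m/s².
v = v₀ + at = 8.00 + (-2.1)(1.5) = 4.85 m/s
Δx = v₀t + ½at² = 8.00·1.5 + 0.5·-2.1·1.5² = 9.64 m

Phase 2 (accelerating): v₀ = 4.85 m/s, a = 3 m/s².
v = v₀ + at → t = (12 − 4.85) / 3 = 2.38 s
v² = v₀² + 2aΔx → Δx = (12² − 4.85²)/(2·3) = 20.1 m

Phase 3 (decelerating): v₀ = 12.0 m/s, a = -3 m/s².
v² = v₀² + 2aΔx = 12.0² + 2·-3·7 = 102 → v = 10.1 m/s
t = (v − v₀)/a = (10.1 − 12.0)/-3 = 0.633 s
Final speed = 10.1 m/s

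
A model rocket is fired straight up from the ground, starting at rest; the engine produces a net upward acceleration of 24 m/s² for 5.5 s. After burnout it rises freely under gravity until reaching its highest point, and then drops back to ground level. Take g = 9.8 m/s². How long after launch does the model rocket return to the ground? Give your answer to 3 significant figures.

35.0 s

Phase 1 (powered ascent): v₀ = 0 m/s, a = 24 m/s².
v = v₀ + at = 0 + (24)(5.5) = 132 m/s
Δx = v₀t + ½at² = 0·5.5 + 0.5·24·5.5² = 363 m

Phase 2 (coasting upward): v₀ = 132 m/s, a = -9.8 m/s².
v = v₀ + at → t = (0 − 132) / -9.8 = 13.5 s
v² = v₀² + 2aΔx → Δx = (0² − 132²)/(2·-9.8) = 889 m

Phase 3 (free fall): v₀ = 0 m/s, a = -9.8 m/s².
Falls 1250 m from rest: t = √(2·1250/9.8) = 16.0 s; v = g·t = 157 m/s.
Total time = 5.50 + 13.5 + 16.0 = 35.0 s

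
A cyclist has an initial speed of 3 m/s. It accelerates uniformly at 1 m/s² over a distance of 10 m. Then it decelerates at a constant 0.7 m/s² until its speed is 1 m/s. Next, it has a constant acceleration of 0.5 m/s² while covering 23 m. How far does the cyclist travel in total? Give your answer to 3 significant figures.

53.0 m

Phase 1 (accelerating): v₀ = 3.00 m/s, a = 1 m/s².
v² = v₀² + 2aΔx = 3.00² + 2·1·10 = 29.0 → v = 5.39 m/s
t = (v − v₀)/a = (5.39 − 3.00)/1 = 2.39 s

Phase 2 (decelerating): v₀ = 5.39 m/s, a = -0.7 m/s².
v = v₀ + at → t = (1 − 5.39) / -0.7 = 6.26 s
v² = v₀² + 2aΔx → Δx = (1² − 5.39²)/(2·-0.7) = 20.0 m

Phase 3 (accelerating): v₀ = 1.00 m/s, a = 0.5 m/s².
v² = v₀² + 2aΔx = 1.00² + 2·0.5·23 = 24.0 → v = 4.90 m/s
t = (v − v₀)/a = (4.90 − 1.00)/0.5 = 7.80 s
Total distance = 10.0 + 20.0 + 23.0 = 53.0 m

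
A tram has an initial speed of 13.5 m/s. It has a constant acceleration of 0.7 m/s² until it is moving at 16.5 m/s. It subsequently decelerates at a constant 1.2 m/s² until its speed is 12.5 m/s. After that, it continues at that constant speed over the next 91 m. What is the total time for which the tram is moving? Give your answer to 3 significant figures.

Phase 1 (accelerating): v₀ = 13.5 m/s, a = 0.7 m/s².
v = v₀ + at → t = (16.5 − 13.5) / 0.7 = 4.29 s
v² = v₀² + 2aΔx → Δx = (16.5² − 13.5²)/(2·0.7) = 64.3 m

Phase 2 (decelerating): v₀ = 16.5 m/s, a = -1.2 m/s².
v = v₀ + at → t = (12.5 − 16.5) / -1.2 = 3.33 s
v² = v₀² + 2aΔx → Δx = (12.5² − 16.5²)/(2·-1.2) = 48.3 m

Phase 3 (constant speed): v₀ = 12.5 m/s, a = 0 m/s².
Constant speed: t = d/v = 91/12.5 = 7.28 s
Total time = 4.29 + 3.33 + 7.28 = 14.9 s

14.9 s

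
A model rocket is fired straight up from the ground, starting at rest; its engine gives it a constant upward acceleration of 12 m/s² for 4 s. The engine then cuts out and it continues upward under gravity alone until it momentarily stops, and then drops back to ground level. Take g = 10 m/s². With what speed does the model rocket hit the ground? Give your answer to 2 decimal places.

64.99 m/s

Phase 1 (powered ascent): v₀ = 0 m/s, a = 12 m/s².
v = v₀ + at = 0 + (12)(4) = 48.0 m/s
Δx = v₀t + ½at² = 0·4 + 0.5·12·4² = 96.0 m

Phase 2 (coasting upward): v₀ = 48.0 m/s, a = -10 m/s².
v = v₀ + at → t = (0 − 48.0) / -10 = 4.80 s
v² = v₀² + 2aΔx → Δx = (0² − 48.0²)/(2·-10) = 115 m

Phase 3 (free fall): v₀ = 0 m/s, a = -10 m/s².
Falls 211 m from rest: t = √(2·211/10) = 6.50 s; v = g·t = 65.0 m/s.
Impact speed = 65.0 m/s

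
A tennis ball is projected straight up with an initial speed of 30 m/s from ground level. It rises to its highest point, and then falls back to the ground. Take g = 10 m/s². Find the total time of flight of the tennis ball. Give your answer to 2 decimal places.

Phase 1 (rising): v₀ = 30.0 m/s, a = -10 m/s².
v = v₀ + at → t = (0 − 30.0) / -10 = 3.00 s
v² = v₀² + 2aΔx → Δx = (0² − 30.0²)/(2·-10) = 45.0 m

Phase 2 (falling): v₀ = 0 m/s, a = -10 m/s².
Falls 45.0 m from rest: t = √(2·45.0/10) = 3.00 s; v = g·t = 30.0 m/s.
Total time = 3.00 + 3.00 = 6.00 s

6.00 s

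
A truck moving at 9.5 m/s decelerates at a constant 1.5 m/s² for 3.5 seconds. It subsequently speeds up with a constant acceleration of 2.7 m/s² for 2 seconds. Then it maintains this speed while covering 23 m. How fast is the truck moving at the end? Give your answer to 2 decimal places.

Phase 1 (decelerating): v₀ = 9.50 m/s, a = -1.5 m/s².
v = v₀ + at = 9.50 + (-1.5)(3.5) = 4.25 m/s
Δx = v₀t + ½at² = 9.50·3.5 + 0.5·-1.5·3.5² = 24.1 m

Phase 2 (accelerating): v₀ = 4.25 m/s, a = 2.7 m/s².
v = v₀ + at = 4.25 + (2.7)(2) = 9.65 m/s
Δx = v₀t + ½at² = 4.25·2 + 0.5·2.7·2² = 13.9 m

Phase 3 (constant speed): v₀ = 9.65 m/s, a = 0 m/s².
Constant speed: t = d/v = 23/9.65 = 2.38 s
Final speed = 9.65 m/s

9.65 m/s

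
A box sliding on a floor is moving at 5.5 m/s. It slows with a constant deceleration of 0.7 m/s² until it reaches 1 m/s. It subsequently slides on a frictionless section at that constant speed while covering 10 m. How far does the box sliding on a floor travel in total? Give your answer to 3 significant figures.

30.9 m

Phase 1 (decelerating): v₀ = 5.50 m/s, a = -0.7 m/s².
v = v₀ + at → t = (1 − 5.50) / -0.7 = 6.43 s
v² = v₀² + 2aΔx → Δx = (1² − 5.50²)/(2·-0.7) = 20.9 m

Phase 2 (constant speed): v₀ = 1.00 m/s, a = 0 m/s².
Constant speed: t = d/v = 10/1.00 = 10.0 s
Total distance = 20.9 + 10.0 = 30.9 m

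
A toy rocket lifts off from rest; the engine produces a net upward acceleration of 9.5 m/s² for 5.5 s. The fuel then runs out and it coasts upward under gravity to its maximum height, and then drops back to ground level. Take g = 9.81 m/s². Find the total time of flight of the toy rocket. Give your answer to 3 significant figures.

18.4 s

Phase 1 (powered ascent): v₀ = 0 m/s, a = 9.5 m/s².
v = v₀ + at = 0 + (9.5)(5.5) = 52.2 m/s
Δx = v₀t + ½at² = 0·5.5 + 0.5·9.5·5.5² = 144 m

Phase 2 (coasting upward): v₀ = 52.2 m/s, a = -9.81 m/s².
v = v₀ + at → t = (0 − 52.2) / -9.81 = 5.33 s
v² = v₀² + 2aΔx → Δx = (0² − 52.2²)/(2·-9.81) = 139 m

Phase 3 (free fall): v₀ = 0 m/s, a = -9.81 m/s².
Falls 283 m from rest: t = √(2·283/9.81) = 7.59 s; v = g·t = 74.5 m/s.
Total time = 5.50 + 5.33 + 7.59 = 18.4 s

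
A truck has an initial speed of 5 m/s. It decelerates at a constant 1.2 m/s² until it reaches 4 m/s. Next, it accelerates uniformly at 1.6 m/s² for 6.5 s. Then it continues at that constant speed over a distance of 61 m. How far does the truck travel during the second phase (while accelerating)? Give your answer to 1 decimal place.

59.8 m

Phase 1 (decelerating): v₀ = 5.00 m/s, a = -1.2 m/s².
v = v₀ + at → t = (4 − 5.00) / -1.2 = 0.833 s
v² = v₀² + 2aΔx → Δx = (4² − 5.00²)/(2·-1.2) = 3.75 m

Phase 2 (accelerating): v₀ = 4.00 m/s, a = 1.6 m/s².
v = v₀ + at = 4.00 + (1.6)(6.5) = 14.4 m/s
Δx = v₀t + ½at² = 4.00·6.5 + 0.5·1.6·6.5² = 59.8 m
Distance in phase 2 = 59.8 m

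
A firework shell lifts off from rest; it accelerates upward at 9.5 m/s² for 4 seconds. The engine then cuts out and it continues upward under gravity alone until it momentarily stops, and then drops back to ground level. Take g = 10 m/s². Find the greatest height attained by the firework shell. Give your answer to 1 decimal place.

148.2 m

Phase 1 (powered ascent): v₀ = 0 m/s, a = 9.5 m/s².
v = v₀ + at = 0 + (9.5)(4) = 38.0 m/s
Δx = v₀t + ½at² = 0·4 + 0.5·9.5·4² = 76.0 m

Phase 2 (coasting upward): v₀ = 38.0 m/s, a = -10 m/s².
v = v₀ + at → t = (0 − 38.0) / -10 = 3.80 s
v² = v₀² + 2aΔx → Δx = (0² − 38.0²)/(2·-10) = 72.2 m
Maximum height = 76.0 + 72.2 = 148 m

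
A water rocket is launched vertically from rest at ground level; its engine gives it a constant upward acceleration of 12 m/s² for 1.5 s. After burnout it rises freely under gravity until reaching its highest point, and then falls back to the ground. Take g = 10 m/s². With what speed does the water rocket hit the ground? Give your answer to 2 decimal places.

24.37 m/s

Phase 1 (powered ascent): v₀ = 0 m/s, a = 12 m/s².
v = v₀ + at = 0 + (12)(1.5) = 18.0 m/s
Δx = v₀t + ½at² = 0·1.5 + 0.5·12·1.5² = 13.5 m

Phase 2 (coasting upward): v₀ = 18.0 m/s, a = -10 m/s².
v = v₀ + at → t = (0 − 18.0) / -10 = 1.80 s
v² = v₀² + 2aΔx → Δx = (0² − 18.0²)/(2·-10) = 16.2 m

Phase 3 (free fall): v₀ = 0 m/s, a = -10 m/s².
Falls 29.7 m from rest: t = √(2·29.7/10) = 2.44 s; v = g·t = 24.4 m/s.
Impact speed = 24.4 m/s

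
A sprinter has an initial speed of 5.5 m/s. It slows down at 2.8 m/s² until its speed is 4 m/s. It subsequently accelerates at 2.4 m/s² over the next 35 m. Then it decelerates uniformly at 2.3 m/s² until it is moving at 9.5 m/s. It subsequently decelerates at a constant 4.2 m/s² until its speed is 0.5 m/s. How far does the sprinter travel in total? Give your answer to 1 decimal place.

68.6 m

Phase 1 (decelerating): v₀ = 5.50 m/s, a = -2.8 m/s².
v = v₀ + at → t = (4 − 5.50) / -2.8 = 0.536 s
v² = v₀² + 2aΔx → Δx = (4² − 5.50²)/(2·-2.8) = 2.54 m

Phase 2 (accelerating): v₀ = 4.00 m/s, a = 2.4 m/s².
v² = v₀² + 2aΔx = 4.00² + 2·2.4·35 = 184 → v = 13.6 m/s
t = (v − v₀)/a = (13.6 − 4.00)/2.4 = 3.99 s

Phase 3 (decelerating): v₀ = 13.6 m/s, a = -2.3 m/s².
v = v₀ + at → t = (9.5 − 13.6) / -2.3 = 1.77 s
v² = v₀² + 2aΔx → Δx = (9.5² − 13.6²)/(2·-2.3) = 20.4 m

Phase 4 (decelerating): v₀ = 9.50 m/s, a = -4.2 m/s².
v = v₀ + at → t = (0.5 − 9.50) / -4.2 = 2.14 s
v² = v₀² + 2aΔx → Δx = (0.5² − 9.50²)/(2·-4.2) = 10.7 m
Total distance = 2.54 + 35.0 + 20.4 + 10.7 = 68.6 m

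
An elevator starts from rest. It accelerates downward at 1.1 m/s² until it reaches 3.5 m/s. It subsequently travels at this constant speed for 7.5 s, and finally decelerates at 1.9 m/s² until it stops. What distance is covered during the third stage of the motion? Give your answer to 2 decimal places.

3.22 m

Phase 1 (accelerating): v₀ = 0 m/s, a = 1.1 m/s².
v = v₀ + at → t = (3.5 − 0) / 1.1 = 3.18 s
v² = v₀² + 2aΔx → Δx = (3.5² − 0²)/(2·1.1) = 5.57 m

Phase 2 (constant speed): v₀ = 3.50 m/s, a = 0 m/s².
v = v₀ + at = 3.50 + (0)(7.5) = 3.50 m/s
Δx = v₀t + ½at² = 3.50·7.5 + 0.5·0·7.5² = 26.2 m

Phase 3 (decelerating): v₀ = 3.50 m/s, a = -1.9 m/s².
v = v₀ + at → t = (0 − 3.50) / -1.9 = 1.84 s
v² = v₀² + 2aΔx → Δx = (0² − 3.50²)/(2·-1.9) = 3.22 m
Distance in phase 3 = 3.22 m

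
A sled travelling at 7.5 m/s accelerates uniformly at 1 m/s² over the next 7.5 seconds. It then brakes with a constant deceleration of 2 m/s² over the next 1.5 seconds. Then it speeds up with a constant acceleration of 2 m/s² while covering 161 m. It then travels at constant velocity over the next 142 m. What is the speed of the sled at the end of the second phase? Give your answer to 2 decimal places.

12.00 m/s

Phase 1 (accelerating): v₀ = 7.50 m/s, a = 1 m/s².
v = v₀ + at = 7.50 + (1)(7.5) = 15.0 m/s
Δx = v₀t + ½at² = 7.50·7.5 + 0.5·1·7.5² = 84.4 m

Phase 2 (decelerating): v₀ = 15.0 m/s, a = -2 m/s².
v = v₀ + at = 15.0 + (-2)(1.5) = 12.0 m/s
Δx = v₀t + ½at² = 15.0·1.5 + 0.5·-2·1.5² = 20.2 m
Speed at end of phase 2 = 12.0 m/s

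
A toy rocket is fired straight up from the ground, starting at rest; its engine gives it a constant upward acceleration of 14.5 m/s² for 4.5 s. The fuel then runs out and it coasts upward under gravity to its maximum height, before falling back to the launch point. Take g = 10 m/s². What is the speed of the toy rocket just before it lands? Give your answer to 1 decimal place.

84.8 m/s

Phase 1 (powered ascent): v₀ = 0 m/s, a = 14.5 m/s².
v = v₀ + at = 0 + (14.5)(4.5) = 65.2 m/s
Δx = v₀t + ½at² = 0·4.5 + 0.5·14.5·4.5² = 147 m

Phase 2 (coasting upward): v₀ = 65.2 m/s, a = -10 m/s².
v = v₀ + at → t = (0 − 65.2) / -10 = 6.53 s
v² = v₀² + 2aΔx → Δx = (0² − 65.2²)/(2·-10) = 213 m

Phase 3 (free fall): v₀ = 0 m/s, a = -10 m/s².
Falls 360 m from rest: t = √(2·360/10) = 8.48 s; v = g·t = 84.8 m/s.
Impact speed = 84.8 m/s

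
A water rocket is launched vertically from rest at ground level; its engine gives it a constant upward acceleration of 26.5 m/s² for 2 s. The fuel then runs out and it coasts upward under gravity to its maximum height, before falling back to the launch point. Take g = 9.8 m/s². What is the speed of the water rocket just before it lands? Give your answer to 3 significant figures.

62.0 m/s

Phase 1 (powered ascent): v₀ = 0 m/s, a = 26.5 m/s².
v = v₀ + at = 0 + (26.5)(2) = 53.0 m/s
Δx = v₀t + ½at² = 0·2 + 0.5·26.5·2² = 53.0 m

Phase 2 (coasting upward): v₀ = 53.0 m/s, a = -9.8 m/s².
v = v₀ + at → t = (0 − 53.0) / -9.8 = 5.41 s
v² = v₀² + 2aΔx → Δx = (0² − 53.0²)/(2·-9.8) = 143 m

Phase 3 (free fall): v₀ = 0 m/s, a = -9.8 m/s².
Falls 196 m from rest: t = √(2·196/9.8) = 6.33 s; v = g·t = 62.0 m/s.
Impact speed = 62.0 m/s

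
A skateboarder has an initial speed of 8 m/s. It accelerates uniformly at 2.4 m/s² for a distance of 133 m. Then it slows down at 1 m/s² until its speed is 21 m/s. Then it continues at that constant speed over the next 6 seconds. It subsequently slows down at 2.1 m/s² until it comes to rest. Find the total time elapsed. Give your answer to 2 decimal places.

29.21 s

Phase 1 (accelerating): v₀ = 8.00 m/s, a = 2.4 m/s².
v² = v₀² + 2aΔx = 8.00² + 2·2.4·133 = 702 → v = 26.5 m/s
t = (v − v₀)/a = (26.5 − 8.00)/2.4 = 7.71 s

Phase 2 (decelerating): v₀ = 26.5 m/s, a = -1 m/s².
v = v₀ + at → t = (21 − 26.5) / -1 = 5.50 s
v² = v₀² + 2aΔx → Δx = (21² − 26.5²)/(2·-1) = 131 m

Phase 3 (constant speed): v₀ = 21.0 m/s, a = 0 m/s².
v = v₀ + at = 21.0 + (0)(6) = 21.0 m/s
Δx = v₀t + ½at² = 21.0·6 + 0.5·0·6² = 126 m

Phase 4 (decelerating): v₀ = 21.0 m/s, a = -2.1 m/s².
v = v₀ + at → t = (0 − 21.0) / -2.1 = 10.0 s
v² = v₀² + 2aΔx → Δx = (0² − 21.0²)/(2·-2.1) = 105 m
Total time = 7.71 + 5.50 + 6.00 + 10.0 = 29.2 s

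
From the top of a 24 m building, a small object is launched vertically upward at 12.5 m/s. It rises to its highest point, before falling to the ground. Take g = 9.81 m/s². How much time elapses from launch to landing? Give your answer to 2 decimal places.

Phase 1 (rising): v₀ = 12.5 m/s, a = -9.81 m/s².
v = v₀ + at → t = (0 − 12.5) / -9.81 = 1.27 s
v² = v₀² + 2aΔx → Δx = (0² − 12.5²)/(2·-9.81) = 7.96 m

Phase 2 (falling): v₀ = 0 m/s, a = -9.81 m/s².
Falls 32.0 m from rest: t = √(2·32.0/9.81) = 2.55 s; v = g·t = 25.0 m/s.
Total time = 1.27 + 2.55 = 3.83 s

3.83 s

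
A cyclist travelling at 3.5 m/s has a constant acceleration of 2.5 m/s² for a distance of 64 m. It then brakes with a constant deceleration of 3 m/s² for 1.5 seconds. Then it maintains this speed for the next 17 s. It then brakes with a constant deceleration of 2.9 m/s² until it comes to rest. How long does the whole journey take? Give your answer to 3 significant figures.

29.1 s

Phase 1 (accelerating): v₀ = 3.50 m/s, a = 2.5 m/s².
v² = v₀² + 2aΔx = 3.50² + 2·2.5·64 = 332 → v = 18.2 m/s
t = (v − v₀)/a = (18.2 − 3.50)/2.5 = 5.89 s

Phase 2 (decelerating): v₀ = 18.2 m/s, a = -3 m/s².
v = v₀ + at = 18.2 + (-3)(1.5) = 13.7 m/s
Δx = v₀t + ½at² = 18.2·1.5 + 0.5·-3·1.5² = 24.0 m

Phase 3 (constant speed): v₀ = 13.7 m/s, a = 0 m/s².
v = v₀ + at = 13.7 + (0)(17) = 13.7 m/s
Δx = v₀t + ½at² = 13.7·17 + 0.5·0·17² = 233 m

Phase 4 (decelerating): v₀ = 13.7 m/s, a = -2.9 m/s².
v = v₀ + at → t = (0 − 13.7) / -2.9 = 4.73 s
v² = v₀² + 2aΔx → Δx = (0² − 13.7²)/(2·-2.9) = 32.5 m
Total time = 5.89 + 1.50 + 17.0 + 4.73 = 29.1 s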